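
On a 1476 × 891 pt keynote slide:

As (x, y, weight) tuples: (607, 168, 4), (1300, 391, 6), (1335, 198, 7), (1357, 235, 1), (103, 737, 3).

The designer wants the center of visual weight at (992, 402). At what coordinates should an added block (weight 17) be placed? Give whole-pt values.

(968, 496)

With the added block, Σw becomes 4 + 6 + 7 + 1 + 3 + 17 = 38.
x: need Σw·x = 38·992 = 37696. Existing = 4·607 + 6·1300 + 7·1335 + 1·1357 + 3·103 = 21239. Remainder 16457 / 17 ≈ 968.06.
y: need Σw·y = 38·402 = 15276. Existing = 4·168 + 6·391 + 7·198 + 1·235 + 3·737 = 6850. Remainder 8426 / 17 ≈ 495.65.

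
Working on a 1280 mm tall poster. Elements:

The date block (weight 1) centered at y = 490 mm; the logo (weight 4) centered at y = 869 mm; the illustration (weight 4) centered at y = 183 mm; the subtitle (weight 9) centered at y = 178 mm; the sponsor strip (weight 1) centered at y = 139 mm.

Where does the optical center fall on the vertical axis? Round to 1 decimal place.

y ≈ 338.9

Total weight = 1 + 4 + 4 + 9 + 1 = 19.
y: (1·490 + 4·869 + 4·183 + 9·178 + 1·139) / 19 = 6439 / 19 ≈ 338.89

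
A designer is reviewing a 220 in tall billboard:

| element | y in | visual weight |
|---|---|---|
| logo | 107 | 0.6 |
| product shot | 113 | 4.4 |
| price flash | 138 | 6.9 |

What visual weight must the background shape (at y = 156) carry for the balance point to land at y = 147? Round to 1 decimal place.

Fixed elements: Σw = 0.6 + 4.4 + 6.9 = 11.9, Σw·y = 0.6·107 + 4.4·113 + 6.9·138 = 1513.6.
Set Σw·y/Σw = 147: (1513.6 + 156w) = 147·(11.9 + w).
Rearranging, w·(156 − 147) = 147·11.9 − 1513.6 = 235.7, so w ≈ 235.7/9 = 26.19.

w ≈ 26.2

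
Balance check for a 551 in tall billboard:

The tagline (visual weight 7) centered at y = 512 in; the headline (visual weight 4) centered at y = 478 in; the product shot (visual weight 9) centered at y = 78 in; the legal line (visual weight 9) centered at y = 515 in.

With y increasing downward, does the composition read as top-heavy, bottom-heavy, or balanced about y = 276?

Total weight = 7 + 4 + 9 + 9 = 29.
y: (7·512 + 4·478 + 9·78 + 9·515) / 29 = 10833 / 29 ≈ 373.55
Since 373.6 is below (larger y than) 276, the composition reads bottom-heavy.

bottom-heavy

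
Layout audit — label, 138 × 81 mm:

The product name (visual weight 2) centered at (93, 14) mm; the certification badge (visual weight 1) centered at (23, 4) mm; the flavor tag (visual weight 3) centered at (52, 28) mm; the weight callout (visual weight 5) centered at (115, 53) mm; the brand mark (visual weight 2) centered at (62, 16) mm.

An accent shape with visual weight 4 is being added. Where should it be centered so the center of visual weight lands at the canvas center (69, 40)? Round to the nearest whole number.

(27, 67)

New total weight: (2 + 1 + 3 + 5 + 2) + 4 = 17.
x: need Σw·x = 17·69 = 1173. Existing = 2·93 + 1·23 + 3·52 + 5·115 + 2·62 = 1064. Remainder 109 / 4 ≈ 27.25.
y: need Σw·y = 17·40 = 680. Existing = 2·14 + 1·4 + 3·28 + 5·53 + 2·16 = 413. Remainder 267 / 4 ≈ 66.75.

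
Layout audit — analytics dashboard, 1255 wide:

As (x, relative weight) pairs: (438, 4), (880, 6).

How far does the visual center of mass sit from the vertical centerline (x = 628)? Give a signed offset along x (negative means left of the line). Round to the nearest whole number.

≈ 75

Σw = 4 + 6 = 10.
x: (4·438 + 6·880) / 10 = 7032 / 10 ≈ 703.20
Against x = 628, that's 703.20 − 628 = 75.20.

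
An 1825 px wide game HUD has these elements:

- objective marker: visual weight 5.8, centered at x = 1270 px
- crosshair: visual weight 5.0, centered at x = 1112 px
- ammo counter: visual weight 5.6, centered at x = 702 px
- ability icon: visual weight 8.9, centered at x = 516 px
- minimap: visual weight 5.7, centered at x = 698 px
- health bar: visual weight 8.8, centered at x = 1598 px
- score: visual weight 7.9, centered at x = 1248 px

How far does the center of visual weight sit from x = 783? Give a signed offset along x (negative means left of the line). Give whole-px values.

≈ 252 px

Weights sum to 5.8 + 5.0 + 5.6 + 8.9 + 5.7 + 8.8 + 7.9 = 47.7.
Σw·x = 49349.8; x̄ = 49349.8/47.7 ≈ 1034.59.
Difference: 1034.59 − 783 ≈ 251.59.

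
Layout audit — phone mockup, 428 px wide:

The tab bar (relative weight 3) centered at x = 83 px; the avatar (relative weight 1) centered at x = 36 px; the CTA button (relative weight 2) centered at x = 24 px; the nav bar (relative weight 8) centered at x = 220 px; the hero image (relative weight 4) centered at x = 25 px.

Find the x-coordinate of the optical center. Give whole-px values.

x ≈ 122

Weights sum to 3 + 1 + 2 + 8 + 4 = 18.
Σw·x = 3·83 + 1·36 + 2·24 + 8·220 + 4·25 = 2193, so x̄ = 2193/18 ≈ 121.83.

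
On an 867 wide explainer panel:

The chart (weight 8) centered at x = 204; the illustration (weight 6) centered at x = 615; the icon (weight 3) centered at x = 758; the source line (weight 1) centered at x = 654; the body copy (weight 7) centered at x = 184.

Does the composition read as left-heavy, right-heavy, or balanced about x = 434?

left-heavy

Weights sum to 8 + 6 + 3 + 1 + 7 = 25.
x-moment: 8·204 + 6·615 + 3·758 + 1·654 + 7·184 = 9538; centroid 9538/25 ≈ 381.52.
381.5 lies left of the midline 434, so the layout is left-heavy.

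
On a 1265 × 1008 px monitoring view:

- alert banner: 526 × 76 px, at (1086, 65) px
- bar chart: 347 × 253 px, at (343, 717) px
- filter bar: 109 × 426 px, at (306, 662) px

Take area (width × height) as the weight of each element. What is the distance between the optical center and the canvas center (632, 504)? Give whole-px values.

≈ 137 px

Areas: alert banner 526·76 = 39976, bar chart 347·253 = 87791, filter bar 109·426 = 46434. Total weight = 174201.
x-moment: 39976·1086 + 87791·343 + 46434·306 = 87735053; centroid 87735053/174201 ≈ 503.64.
y-moment: 39976·65 + 87791·717 + 46434·662 = 96283895; centroid 96283895/174201 ≈ 552.72.
Offset from (632, 504): Δx ≈ -128.36, Δy ≈ 48.72; distance = √(Δx² + Δy²) ≈ 137.29.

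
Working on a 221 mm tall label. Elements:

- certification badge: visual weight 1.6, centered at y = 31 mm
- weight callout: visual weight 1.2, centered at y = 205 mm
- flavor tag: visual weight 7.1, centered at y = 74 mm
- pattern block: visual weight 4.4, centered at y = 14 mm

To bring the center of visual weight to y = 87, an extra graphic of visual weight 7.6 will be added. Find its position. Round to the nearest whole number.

After adding the extra graphic, total weight = 1.6 + 1.2 + 7.1 + 4.4 + 7.6 = 21.9.
y: need Σw·y = 21.9·87 = 1905.3. Existing = 1.6·31 + 1.2·205 + 7.1·74 + 4.4·14 = 882.6. Remainder 1022.7 / 7.6 ≈ 134.57.

y ≈ 135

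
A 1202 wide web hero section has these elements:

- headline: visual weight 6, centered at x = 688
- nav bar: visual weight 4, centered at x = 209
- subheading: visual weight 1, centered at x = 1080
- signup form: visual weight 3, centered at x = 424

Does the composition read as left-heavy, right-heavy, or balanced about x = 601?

Σw = 6 + 4 + 1 + 3 = 14.
Σw·x = 6·688 + 4·209 + 1·1080 + 3·424 = 7316, so x̄ = 7316/14 ≈ 522.57.
Since 522.6 is left of 601, the composition reads left-heavy.

left-heavy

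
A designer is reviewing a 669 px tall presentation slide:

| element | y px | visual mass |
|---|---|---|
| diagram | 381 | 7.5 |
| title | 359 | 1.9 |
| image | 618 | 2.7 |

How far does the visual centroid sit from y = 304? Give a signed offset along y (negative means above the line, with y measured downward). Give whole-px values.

≈ 126 px

Weights sum to 7.5 + 1.9 + 2.7 = 12.1.
Σw·y = 7.5·381 + 1.9·359 + 2.7·618 = 5208.2, so ȳ = 5208.2/12.1 ≈ 430.43.
Difference: 430.43 − 304 ≈ 126.43.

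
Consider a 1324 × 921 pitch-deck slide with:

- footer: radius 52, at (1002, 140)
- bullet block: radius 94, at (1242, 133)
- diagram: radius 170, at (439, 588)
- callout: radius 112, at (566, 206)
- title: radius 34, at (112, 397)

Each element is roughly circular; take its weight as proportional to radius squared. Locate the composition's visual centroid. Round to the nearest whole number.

Weights ∝ r²: footer 52² = 2704, bullet block 94² = 8836, diagram 170² = 28900, callout 112² = 12544, title 34² = 1156; Σw = 54140.
Σw·x = 2704·1002 + 8836·1242 + 28900·439 + 12544·566 + 1156·112 = 33600196, so x̄ = 33600196/54140 ≈ 620.62.
Σw·y = 2704·140 + 8836·133 + 28900·588 + 12544·206 + 1156·397 = 21589944, so ȳ = 21589944/54140 ≈ 398.78.

(621, 399)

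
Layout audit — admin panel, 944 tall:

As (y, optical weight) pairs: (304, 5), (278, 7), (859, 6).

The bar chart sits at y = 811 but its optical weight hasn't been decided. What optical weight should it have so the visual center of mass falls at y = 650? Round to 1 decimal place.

w ≈ 19.1

Existing Σw = 18 (5 + 7 + 6); existing moment 5·304 + 7·278 + 6·859 = 8620.
For the centroid to hit 650: (8620 + w·811) / (18 + w) = 650.
Rearranging, w·(811 − 650) = 650·18 − 8620 = 3080, so w ≈ 3080/161 = 19.13.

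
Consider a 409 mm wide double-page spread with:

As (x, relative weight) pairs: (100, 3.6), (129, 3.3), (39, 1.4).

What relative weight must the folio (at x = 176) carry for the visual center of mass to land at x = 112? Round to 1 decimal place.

w ≈ 1.4

Fixed elements: Σw = 3.6 + 3.3 + 1.4 = 8.3, Σw·x = 3.6·100 + 3.3·129 + 1.4·39 = 840.3.
For the centroid to hit 112: (840.3 + w·176) / (8.3 + w) = 112.
Rearranging, w·(176 − 112) = 112·8.3 − 840.3 = 89.3, so w ≈ 89.3/64 = 1.40.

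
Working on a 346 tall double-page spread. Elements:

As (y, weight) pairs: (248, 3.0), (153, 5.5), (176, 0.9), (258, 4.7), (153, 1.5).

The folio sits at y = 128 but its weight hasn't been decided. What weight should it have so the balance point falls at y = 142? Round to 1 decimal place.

w ≈ 69.3

Fixed elements: Σw = 3.0 + 5.5 + 0.9 + 4.7 + 1.5 = 15.6, Σw·y = 3.0·248 + 5.5·153 + 0.9·176 + 4.7·258 + 1.5·153 = 3186.0.
Set Σw·y/Σw = 142: (3186.0 + 128w) = 142·(15.6 + w).
Rearranging, w·(128 − 142) = 142·15.6 − 3186.0 = -970.8, so w ≈ -970.8/-14 = 69.34.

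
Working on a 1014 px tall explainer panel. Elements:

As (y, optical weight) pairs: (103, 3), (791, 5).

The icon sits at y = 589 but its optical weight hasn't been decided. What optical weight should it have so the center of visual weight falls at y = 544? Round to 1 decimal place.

Existing Σw = 8 (3 + 5); existing moment 3·103 + 5·791 = 4264.
For the centroid to hit 544: (4264 + w·589) / (8 + w) = 544.
Solving: w = (544·8 − 4264) / (589 − 544) = 88 / 45 ≈ 1.96.

w ≈ 2.0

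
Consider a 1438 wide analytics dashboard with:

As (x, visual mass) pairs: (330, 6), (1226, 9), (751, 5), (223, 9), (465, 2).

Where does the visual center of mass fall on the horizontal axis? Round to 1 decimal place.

Total weight = 6 + 9 + 5 + 9 + 2 = 31.
x: (6·330 + 9·1226 + 5·751 + 9·223 + 2·465) / 31 = 19706 / 31 ≈ 635.68

x ≈ 635.7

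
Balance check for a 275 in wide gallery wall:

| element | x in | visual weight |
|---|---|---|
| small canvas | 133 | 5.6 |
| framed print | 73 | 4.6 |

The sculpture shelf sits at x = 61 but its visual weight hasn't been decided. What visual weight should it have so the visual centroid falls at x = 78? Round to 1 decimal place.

w ≈ 16.8

Fixed elements: Σw = 5.6 + 4.6 = 10.2, Σw·x = 5.6·133 + 4.6·73 = 1080.6.
Set Σw·x/Σw = 78: (1080.6 + 61w) = 78·(10.2 + w).
Solving: w = (78·10.2 − 1080.6) / (61 − 78) = -285.0 / -17 ≈ 16.76.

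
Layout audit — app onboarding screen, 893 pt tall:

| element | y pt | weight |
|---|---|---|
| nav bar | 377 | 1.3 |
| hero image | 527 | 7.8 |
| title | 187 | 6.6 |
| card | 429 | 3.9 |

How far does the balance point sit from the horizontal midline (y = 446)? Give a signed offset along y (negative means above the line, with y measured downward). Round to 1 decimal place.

Σw = 1.3 + 7.8 + 6.6 + 3.9 = 19.6.
y-moment: 1.3·377 + 7.8·527 + 6.6·187 + 3.9·429 = 7508.0; centroid 7508.0/19.6 ≈ 383.06.
Difference: 383.06 − 446 ≈ -62.94.

≈ -62.9 pt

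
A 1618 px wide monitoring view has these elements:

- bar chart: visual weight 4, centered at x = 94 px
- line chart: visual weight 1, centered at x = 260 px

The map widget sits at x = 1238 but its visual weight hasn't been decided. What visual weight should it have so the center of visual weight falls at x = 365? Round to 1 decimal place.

w ≈ 1.4

Known weights sum to 4 + 1 = 5; their moment is 4·94 + 1·260 = 636.
Balance at x = 365 requires (636 + w·1238) / (5 + w) = 365.
Solving: w = (365·5 − 636) / (1238 − 365) = 1189 / 873 ≈ 1.36.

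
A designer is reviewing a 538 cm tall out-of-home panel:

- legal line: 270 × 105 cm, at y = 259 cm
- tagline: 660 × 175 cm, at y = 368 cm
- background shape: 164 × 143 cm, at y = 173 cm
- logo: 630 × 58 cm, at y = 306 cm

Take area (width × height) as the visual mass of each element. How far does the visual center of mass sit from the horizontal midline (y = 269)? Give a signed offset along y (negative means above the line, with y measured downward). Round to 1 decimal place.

≈ 50.3 cm

Areas: legal line 270·105 = 28350, tagline 660·175 = 115500, background shape 164·143 = 23452, logo 630·58 = 36540. Total weight = 203842.
Σw·y = 28350·259 + 115500·368 + 23452·173 + 36540·306 = 65085086, so ȳ = 65085086/203842 ≈ 319.29.
Difference: 319.29 − 269 ≈ 50.29.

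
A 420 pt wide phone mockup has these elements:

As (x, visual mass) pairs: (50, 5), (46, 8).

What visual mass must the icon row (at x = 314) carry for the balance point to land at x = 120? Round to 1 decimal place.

w ≈ 4.9

Existing Σw = 13 (5 + 8); existing moment 5·50 + 8·46 = 618.
Set Σw·x/Σw = 120: (618 + 314w) = 120·(13 + w).
Solving: w = (120·13 − 618) / (314 − 120) = 942 / 194 ≈ 4.86.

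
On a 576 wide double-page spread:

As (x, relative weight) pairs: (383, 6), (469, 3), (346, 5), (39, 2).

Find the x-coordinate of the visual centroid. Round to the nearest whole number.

Weights sum to 6 + 3 + 5 + 2 = 16.
x: (6·383 + 3·469 + 5·346 + 2·39) / 16 = 5513 / 16 ≈ 344.56

x ≈ 345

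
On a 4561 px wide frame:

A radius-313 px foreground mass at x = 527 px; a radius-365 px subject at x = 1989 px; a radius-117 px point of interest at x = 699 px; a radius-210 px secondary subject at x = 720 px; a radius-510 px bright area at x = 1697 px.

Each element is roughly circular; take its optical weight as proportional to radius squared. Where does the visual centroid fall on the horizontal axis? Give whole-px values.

r² weights: foreground mass 313² = 97969, subject 365² = 133225, point of interest 117² = 13689, secondary subject 210² = 44100, bright area 510² = 260100. Total = 549083.
x-moment: 97969·527 + 133225·1989 + 13689·699 + 44100·720 + 260100·1697 = 799324499; centroid 799324499/549083 ≈ 1455.74.

x ≈ 1456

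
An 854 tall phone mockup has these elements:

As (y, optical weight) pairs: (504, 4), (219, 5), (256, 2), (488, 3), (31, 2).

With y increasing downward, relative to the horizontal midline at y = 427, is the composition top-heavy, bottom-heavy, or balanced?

top-heavy

Σw = 4 + 5 + 2 + 3 + 2 = 16.
y-moment: 4·504 + 5·219 + 2·256 + 3·488 + 2·31 = 5149; centroid 5149/16 ≈ 321.81.
321.8 vs midline 427 → top-heavy.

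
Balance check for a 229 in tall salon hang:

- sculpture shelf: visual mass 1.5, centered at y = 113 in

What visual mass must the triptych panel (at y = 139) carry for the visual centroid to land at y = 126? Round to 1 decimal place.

The single fixed element contributes weight 1.5, moment 1.5·113 = 169.5.
Balance at y = 126 requires (169.5 + w·139) / (1.5 + w) = 126.
Rearranging, w·(139 − 126) = 126·1.5 − 169.5 = 19.5, so w ≈ 19.5/13 = 1.50.

w ≈ 1.5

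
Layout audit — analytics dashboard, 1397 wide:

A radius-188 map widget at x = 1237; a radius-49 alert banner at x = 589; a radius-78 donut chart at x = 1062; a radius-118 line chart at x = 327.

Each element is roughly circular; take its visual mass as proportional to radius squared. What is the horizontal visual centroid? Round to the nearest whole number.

Weights ∝ r²: map widget 188² = 35344, alert banner 49² = 2401, donut chart 78² = 6084, line chart 118² = 13924; Σw = 57753.
x: (35344·1237 + 2401·589 + 6084·1062 + 13924·327) / 57753 = 56149073 / 57753 ≈ 972.23

x ≈ 972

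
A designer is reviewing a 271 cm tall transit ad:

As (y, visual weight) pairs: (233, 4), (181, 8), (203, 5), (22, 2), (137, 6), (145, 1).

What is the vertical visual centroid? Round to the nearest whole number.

Total weight = 4 + 8 + 5 + 2 + 6 + 1 = 26.
Σw·y = 4·233 + 8·181 + 5·203 + 2·22 + 6·137 + 1·145 = 4406, so ȳ = 4406/26 ≈ 169.46.

y ≈ 169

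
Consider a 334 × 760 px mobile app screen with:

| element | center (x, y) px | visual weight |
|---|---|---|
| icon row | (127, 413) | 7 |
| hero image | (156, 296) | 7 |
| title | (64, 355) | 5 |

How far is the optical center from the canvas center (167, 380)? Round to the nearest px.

Σw = 7 + 7 + 5 = 19.
Σw·x = 7·127 + 7·156 + 5·64 = 2301, so x̄ = 2301/19 ≈ 121.11.
Σw·y = 7·413 + 7·296 + 5·355 = 6738, so ȳ = 6738/19 ≈ 354.63.
From (167, 380): dx = -45.89, dy = -25.37, so the distance is √(dx²+dy²) ≈ 52.44.

≈ 52 px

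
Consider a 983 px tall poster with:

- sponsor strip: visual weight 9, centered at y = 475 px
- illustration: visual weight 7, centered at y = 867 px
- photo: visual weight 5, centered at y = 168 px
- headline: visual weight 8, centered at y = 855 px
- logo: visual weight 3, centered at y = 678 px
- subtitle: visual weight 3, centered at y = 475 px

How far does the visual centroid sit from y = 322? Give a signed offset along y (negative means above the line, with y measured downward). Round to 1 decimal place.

≈ 291.8 px

Total weight = 9 + 7 + 5 + 8 + 3 + 3 = 35.
y: (9·475 + 7·867 + 5·168 + 8·855 + 3·678 + 3·475) / 35 = 21483 / 35 ≈ 613.80
Difference: 613.80 − 322 ≈ 291.80.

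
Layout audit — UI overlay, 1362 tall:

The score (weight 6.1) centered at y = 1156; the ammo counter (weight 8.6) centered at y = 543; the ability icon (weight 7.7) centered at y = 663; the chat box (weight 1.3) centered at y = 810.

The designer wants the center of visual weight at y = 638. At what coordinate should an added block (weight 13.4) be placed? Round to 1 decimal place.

y ≈ 432.1

New total weight: (6.1 + 8.6 + 7.7 + 1.3) + 13.4 = 37.1.
y: need Σw·y = 37.1·638 = 23669.8. Existing = 6.1·1156 + 8.6·543 + 7.7·663 + 1.3·810 = 17879.5. Remainder 5790.3 / 13.4 ≈ 432.11.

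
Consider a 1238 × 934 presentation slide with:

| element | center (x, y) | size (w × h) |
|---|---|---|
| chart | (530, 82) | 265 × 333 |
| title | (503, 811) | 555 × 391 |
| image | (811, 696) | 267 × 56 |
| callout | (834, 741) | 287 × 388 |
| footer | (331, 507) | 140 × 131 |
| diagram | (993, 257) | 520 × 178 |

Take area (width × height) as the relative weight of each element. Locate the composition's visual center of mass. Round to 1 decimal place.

(661.6, 570.1)

Areas → weights: chart 265·333 = 88245, title 555·391 = 217005, image 267·56 = 14952, callout 287·388 = 111356, footer 140·131 = 18340, diagram 520·178 = 92560; Σw = 542458.
x-moment: 88245·530 + 217005·503 + 14952·811 + 111356·834 + 18340·331 + 92560·993 = 358902961; centroid 358902961/542458 ≈ 661.62.
y-moment: 88245·82 + 217005·811 + 14952·696 + 111356·741 + 18340·507 + 92560·257 = 309234833; centroid 309234833/542458 ≈ 570.06.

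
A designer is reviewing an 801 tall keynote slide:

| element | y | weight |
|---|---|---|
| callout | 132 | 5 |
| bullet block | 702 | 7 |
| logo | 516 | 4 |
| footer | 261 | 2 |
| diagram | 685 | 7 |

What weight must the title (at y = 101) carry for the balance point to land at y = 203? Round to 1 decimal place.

Existing Σw = 25 (5 + 7 + 4 + 2 + 7); existing moment 5·132 + 7·702 + 4·516 + 2·261 + 7·685 = 12955.
Balance at y = 203 requires (12955 + w·101) / (25 + w) = 203.
So w = (203·25 − 12955)/(101 − 203) = -7880/-102 ≈ 77.25.

w ≈ 77.3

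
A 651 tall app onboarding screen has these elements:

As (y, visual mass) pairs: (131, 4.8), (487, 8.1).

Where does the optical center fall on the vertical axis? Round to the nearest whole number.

Σw = 4.8 + 8.1 = 12.9.
Σw·y = 4.8·131 + 8.1·487 = 4573.5, so ȳ = 4573.5/12.9 ≈ 354.53.

y ≈ 355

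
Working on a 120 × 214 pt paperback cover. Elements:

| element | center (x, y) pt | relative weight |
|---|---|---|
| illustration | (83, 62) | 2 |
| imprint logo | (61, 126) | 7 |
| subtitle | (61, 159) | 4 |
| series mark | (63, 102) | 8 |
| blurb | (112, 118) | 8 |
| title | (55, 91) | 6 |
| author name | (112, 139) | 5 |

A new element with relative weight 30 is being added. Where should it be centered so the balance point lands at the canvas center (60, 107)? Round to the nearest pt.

New total weight: (2 + 7 + 4 + 8 + 8 + 6 + 5) + 30 = 70.
x: need Σw·x = 70·60 = 4200. Existing = 2·83 + 7·61 + 4·61 + 8·63 + 8·112 + 6·55 + 5·112 = 3127. Remainder 1073 / 30 ≈ 35.77.
y: need Σw·y = 70·107 = 7490. Existing = 2·62 + 7·126 + 4·159 + 8·102 + 8·118 + 6·91 + 5·139 = 4643. Remainder 2847 / 30 ≈ 94.90.

(36, 95)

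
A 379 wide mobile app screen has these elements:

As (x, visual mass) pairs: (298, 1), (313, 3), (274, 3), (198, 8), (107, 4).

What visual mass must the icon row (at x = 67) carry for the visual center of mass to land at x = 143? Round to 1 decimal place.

Existing Σw = 19 (1 + 3 + 3 + 8 + 4); existing moment 1·298 + 3·313 + 3·274 + 8·198 + 4·107 = 4071.
For the centroid to hit 143: (4071 + w·67) / (19 + w) = 143.
Solving: w = (143·19 − 4071) / (67 − 143) = -1354 / -76 ≈ 17.82.

w ≈ 17.8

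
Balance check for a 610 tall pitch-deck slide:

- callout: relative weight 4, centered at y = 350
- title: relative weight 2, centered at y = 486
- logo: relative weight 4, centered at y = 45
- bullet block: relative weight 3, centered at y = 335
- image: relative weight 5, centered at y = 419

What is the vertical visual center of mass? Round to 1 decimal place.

y ≈ 314.0

Σw = 4 + 2 + 4 + 3 + 5 = 18.
y: (4·350 + 2·486 + 4·45 + 3·335 + 5·419) / 18 = 5652 / 18 ≈ 314.00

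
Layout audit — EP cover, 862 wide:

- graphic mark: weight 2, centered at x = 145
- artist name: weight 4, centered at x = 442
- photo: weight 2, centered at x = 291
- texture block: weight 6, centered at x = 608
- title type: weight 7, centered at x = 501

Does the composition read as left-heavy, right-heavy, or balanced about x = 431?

Weights sum to 2 + 4 + 2 + 6 + 7 = 21.
x-moment: 2·145 + 4·442 + 2·291 + 6·608 + 7·501 = 9795; centroid 9795/21 ≈ 466.43.
466.4 lies right of the midline 431, so the layout is right-heavy.

right-heavy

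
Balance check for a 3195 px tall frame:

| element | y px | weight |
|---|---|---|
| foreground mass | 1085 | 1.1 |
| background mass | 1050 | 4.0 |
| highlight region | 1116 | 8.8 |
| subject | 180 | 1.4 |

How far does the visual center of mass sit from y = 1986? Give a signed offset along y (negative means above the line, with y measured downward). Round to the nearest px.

Total weight = 1.1 + 4.0 + 8.8 + 1.4 = 15.3.
y: (1.1·1085 + 4.0·1050 + 8.8·1116 + 1.4·180) / 15.3 = 15466.3 / 15.3 ≈ 1010.87
Against y = 1986, that's 1010.87 − 1986 = -975.13.

≈ -975 px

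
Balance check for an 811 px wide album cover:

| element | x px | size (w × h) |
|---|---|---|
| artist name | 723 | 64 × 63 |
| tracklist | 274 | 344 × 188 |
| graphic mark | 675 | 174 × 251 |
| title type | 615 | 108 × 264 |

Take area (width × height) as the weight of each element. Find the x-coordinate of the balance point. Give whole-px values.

x ≈ 480

Areas → weights: artist name 64·63 = 4032, tracklist 344·188 = 64672, graphic mark 174·251 = 43674, title type 108·264 = 28512; Σw = 140890.
x: (4032·723 + 64672·274 + 43674·675 + 28512·615) / 140890 = 67650094 / 140890 ≈ 480.16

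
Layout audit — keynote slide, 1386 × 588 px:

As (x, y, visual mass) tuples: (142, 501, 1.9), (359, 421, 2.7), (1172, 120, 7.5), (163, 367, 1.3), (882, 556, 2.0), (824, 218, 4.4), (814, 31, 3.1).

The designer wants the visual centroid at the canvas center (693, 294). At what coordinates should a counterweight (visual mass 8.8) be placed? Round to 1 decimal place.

After adding the counterweight, total weight = 1.9 + 2.7 + 7.5 + 1.3 + 2.0 + 4.4 + 3.1 + 8.8 = 31.7.
x: need Σw·x = 31.7·693 = 21968.1. Existing = 1.9·142 + 2.7·359 + 7.5·1172 + 1.3·163 + 2.0·882 + 4.4·824 + 3.1·814 = 18154.0. Remainder 3814.1 / 8.8 ≈ 433.42.
y: need Σw·y = 31.7·294 = 9319.8. Existing = 1.9·501 + 2.7·421 + 7.5·120 + 1.3·367 + 2.0·556 + 4.4·218 + 3.1·31 = 5633.0. Remainder 3686.8 / 8.8 ≈ 418.95.

(433.4, 419.0)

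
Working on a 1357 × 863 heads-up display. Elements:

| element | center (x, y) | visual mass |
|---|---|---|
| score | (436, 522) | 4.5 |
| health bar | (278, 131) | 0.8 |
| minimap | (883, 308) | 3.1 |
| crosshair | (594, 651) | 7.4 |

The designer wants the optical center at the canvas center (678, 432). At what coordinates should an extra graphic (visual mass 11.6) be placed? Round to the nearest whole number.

(798, 311)

New total weight: (4.5 + 0.8 + 3.1 + 7.4) + 11.6 = 27.4.
x: need Σw·x = 27.4·678 = 18577.2. Existing = 4.5·436 + 0.8·278 + 3.1·883 + 7.4·594 = 9317.3. Remainder 9259.9 / 11.6 ≈ 798.27.
y: need Σw·y = 27.4·432 = 11836.8. Existing = 4.5·522 + 0.8·131 + 3.1·308 + 7.4·651 = 8226.0. Remainder 3610.8 / 11.6 ≈ 311.28.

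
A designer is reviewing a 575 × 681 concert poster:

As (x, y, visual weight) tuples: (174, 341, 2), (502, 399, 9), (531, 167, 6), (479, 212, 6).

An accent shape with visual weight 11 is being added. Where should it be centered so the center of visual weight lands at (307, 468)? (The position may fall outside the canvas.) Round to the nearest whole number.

(-44, 851)

With the accent shape, Σw becomes 2 + 9 + 6 + 6 + 11 = 34.
x: need Σw·x = 34·307 = 10438. Existing = 2·174 + 9·502 + 6·531 + 6·479 = 10926. Remainder -488 / 11 ≈ -44.36.
y: need Σw·y = 34·468 = 15912. Existing = 2·341 + 9·399 + 6·167 + 6·212 = 6547. Remainder 9365 / 11 ≈ 851.36.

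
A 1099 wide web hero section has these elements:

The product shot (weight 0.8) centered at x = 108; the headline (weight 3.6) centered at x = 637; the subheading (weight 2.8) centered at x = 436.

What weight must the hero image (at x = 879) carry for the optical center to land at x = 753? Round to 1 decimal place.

w ≈ 14.5

Known weights sum to 0.8 + 3.6 + 2.8 = 7.2; their moment is 0.8·108 + 3.6·637 + 2.8·436 = 3600.4.
Set Σw·x/Σw = 753: (3600.4 + 879w) = 753·(7.2 + w).
So w = (753·7.2 − 3600.4)/(879 − 753) = 1821.2/126 ≈ 14.45.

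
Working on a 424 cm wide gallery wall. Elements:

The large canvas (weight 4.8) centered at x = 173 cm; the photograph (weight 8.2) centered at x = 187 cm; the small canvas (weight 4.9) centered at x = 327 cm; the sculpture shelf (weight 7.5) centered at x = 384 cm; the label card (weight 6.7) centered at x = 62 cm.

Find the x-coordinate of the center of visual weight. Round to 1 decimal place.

x ≈ 226.2

Weights sum to 4.8 + 8.2 + 4.9 + 7.5 + 6.7 = 32.1.
x: (4.8·173 + 8.2·187 + 4.9·327 + 7.5·384 + 6.7·62) / 32.1 = 7261.5 / 32.1 ≈ 226.21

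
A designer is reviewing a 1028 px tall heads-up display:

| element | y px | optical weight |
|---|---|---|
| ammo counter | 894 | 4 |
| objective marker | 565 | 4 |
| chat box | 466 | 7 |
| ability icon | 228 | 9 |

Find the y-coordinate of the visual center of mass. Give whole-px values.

y ≈ 465

Σw = 4 + 4 + 7 + 9 = 24.
y: (4·894 + 4·565 + 7·466 + 9·228) / 24 = 11150 / 24 ≈ 464.58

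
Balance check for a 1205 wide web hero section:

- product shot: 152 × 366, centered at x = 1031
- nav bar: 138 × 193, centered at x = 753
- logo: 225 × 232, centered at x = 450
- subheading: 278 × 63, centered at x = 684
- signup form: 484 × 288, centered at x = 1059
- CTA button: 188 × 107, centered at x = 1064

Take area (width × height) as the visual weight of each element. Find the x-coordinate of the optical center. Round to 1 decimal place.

Areas → weights: product shot 152·366 = 55632, nav bar 138·193 = 26634, logo 225·232 = 52200, subheading 278·63 = 17514, signup form 484·288 = 139392, CTA button 188·107 = 20116; Σw = 311488.
Σw·x = 281901122; x̄ = 281901122/311488 ≈ 905.01.

x ≈ 905.0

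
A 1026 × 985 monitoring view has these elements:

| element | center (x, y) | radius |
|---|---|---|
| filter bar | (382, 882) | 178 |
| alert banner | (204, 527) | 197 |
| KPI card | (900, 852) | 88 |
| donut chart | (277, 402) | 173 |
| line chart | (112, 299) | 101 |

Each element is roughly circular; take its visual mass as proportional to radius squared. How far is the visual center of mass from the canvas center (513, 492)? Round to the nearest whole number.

≈ 228

r² weights: filter bar 178² = 31684, alert banner 197² = 38809, KPI card 88² = 7744, donut chart 173² = 29929, line chart 101² = 10201. Total = 118367.
x: (31684·382 + 38809·204 + 7744·900 + 29929·277 + 10201·112) / 118367 = 36422769 / 118367 ≈ 307.71
y: (31684·882 + 38809·527 + 7744·852 + 29929·402 + 10201·299) / 118367 = 70077076 / 118367 ≈ 592.03
Offset from (513, 492): Δx ≈ -205.29, Δy ≈ 100.03; distance = √(Δx² + Δy²) ≈ 228.36.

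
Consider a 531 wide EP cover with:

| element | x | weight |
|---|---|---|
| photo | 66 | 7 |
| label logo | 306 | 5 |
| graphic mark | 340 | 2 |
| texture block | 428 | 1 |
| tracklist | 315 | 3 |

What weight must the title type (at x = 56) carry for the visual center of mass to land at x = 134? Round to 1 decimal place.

Existing Σw = 18 (7 + 5 + 2 + 1 + 3); existing moment 7·66 + 5·306 + 2·340 + 1·428 + 3·315 = 4045.
Set Σw·x/Σw = 134: (4045 + 56w) = 134·(18 + w).
So w = (134·18 − 4045)/(56 − 134) = -1633/-78 ≈ 20.94.

w ≈ 20.9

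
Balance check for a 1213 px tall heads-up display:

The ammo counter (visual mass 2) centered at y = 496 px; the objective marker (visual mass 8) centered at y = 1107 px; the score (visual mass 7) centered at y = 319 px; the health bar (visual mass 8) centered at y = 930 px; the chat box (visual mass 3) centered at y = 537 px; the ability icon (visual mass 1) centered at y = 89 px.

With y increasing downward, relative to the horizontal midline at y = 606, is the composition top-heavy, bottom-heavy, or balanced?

Total weight = 2 + 8 + 7 + 8 + 3 + 1 = 29.
Σw·y = 21221; ȳ = 21221/29 ≈ 731.76.
731.8 lies below (larger y than) the midline 606, so the layout is bottom-heavy.

bottom-heavy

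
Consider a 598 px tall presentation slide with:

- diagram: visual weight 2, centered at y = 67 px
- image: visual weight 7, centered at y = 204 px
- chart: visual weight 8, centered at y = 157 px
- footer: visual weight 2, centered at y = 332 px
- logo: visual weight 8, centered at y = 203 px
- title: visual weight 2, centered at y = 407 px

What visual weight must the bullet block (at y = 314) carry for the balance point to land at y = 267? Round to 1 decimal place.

w ≈ 38.8

Fixed elements: Σw = 2 + 7 + 8 + 2 + 8 + 2 = 29, Σw·y = 2·67 + 7·204 + 8·157 + 2·332 + 8·203 + 2·407 = 5920.
Balance at y = 267 requires (5920 + w·314) / (29 + w) = 267.
Solving: w = (267·29 − 5920) / (314 − 267) = 1823 / 47 ≈ 38.79.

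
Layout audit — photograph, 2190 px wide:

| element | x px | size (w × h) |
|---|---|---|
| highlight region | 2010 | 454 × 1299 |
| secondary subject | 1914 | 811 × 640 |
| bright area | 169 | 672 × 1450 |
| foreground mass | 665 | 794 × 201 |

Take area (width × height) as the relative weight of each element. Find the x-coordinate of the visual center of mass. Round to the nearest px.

Taking area as weight: highlight region 454·1299 = 589746, secondary subject 811·640 = 519040, bright area 672·1450 = 974400, foreground mass 794·201 = 159594. Sum 2242780.
x: (589746·2010 + 519040·1914 + 974400·169 + 159594·665) / 2242780 = 2449635630 / 2242780 ≈ 1092.23

x ≈ 1092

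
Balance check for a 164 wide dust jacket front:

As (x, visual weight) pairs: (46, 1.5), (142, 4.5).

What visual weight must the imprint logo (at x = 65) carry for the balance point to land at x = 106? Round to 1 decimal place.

w ≈ 1.8

Fixed elements: Σw = 1.5 + 4.5 = 6.0, Σw·x = 1.5·46 + 4.5·142 = 708.0.
Set Σw·x/Σw = 106: (708.0 + 65w) = 106·(6.0 + w).
Solving: w = (106·6.0 − 708.0) / (65 − 106) = -72.0 / -41 ≈ 1.76.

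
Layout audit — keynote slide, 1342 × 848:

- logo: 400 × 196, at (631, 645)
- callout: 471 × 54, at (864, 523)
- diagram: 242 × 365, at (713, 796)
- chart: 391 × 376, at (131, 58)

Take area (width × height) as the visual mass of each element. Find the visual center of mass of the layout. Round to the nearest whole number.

(453, 421)

Taking area as weight: logo 400·196 = 78400, callout 471·54 = 25434, diagram 242·365 = 88330, chart 391·376 = 147016. Sum 339180.
x-moment: 78400·631 + 25434·864 + 88330·713 + 147016·131 = 153683762; centroid 153683762/339180 ≈ 453.10.
y-moment: 78400·645 + 25434·523 + 88330·796 + 147016·58 = 142707590; centroid 142707590/339180 ≈ 420.74.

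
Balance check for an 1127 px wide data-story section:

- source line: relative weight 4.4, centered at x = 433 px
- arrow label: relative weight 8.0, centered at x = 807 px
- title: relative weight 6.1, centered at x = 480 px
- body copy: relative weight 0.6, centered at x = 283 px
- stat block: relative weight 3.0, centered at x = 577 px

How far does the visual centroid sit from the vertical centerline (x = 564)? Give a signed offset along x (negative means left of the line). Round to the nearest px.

≈ 33 px

Weights sum to 4.4 + 8.0 + 6.1 + 0.6 + 3.0 = 22.1.
x-moment: 4.4·433 + 8.0·807 + 6.1·480 + 0.6·283 + 3.0·577 = 13190.0; centroid 13190.0/22.1 ≈ 596.83.
Offset from x = 564: 596.83 − 564 ≈ 32.83.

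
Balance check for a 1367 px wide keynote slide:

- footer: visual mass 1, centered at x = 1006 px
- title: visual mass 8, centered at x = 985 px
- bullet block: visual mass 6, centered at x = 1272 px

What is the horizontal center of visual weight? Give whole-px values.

x ≈ 1101

Σw = 1 + 8 + 6 = 15.
Σw·x = 1·1006 + 8·985 + 6·1272 = 16518, so x̄ = 16518/15 ≈ 1101.20.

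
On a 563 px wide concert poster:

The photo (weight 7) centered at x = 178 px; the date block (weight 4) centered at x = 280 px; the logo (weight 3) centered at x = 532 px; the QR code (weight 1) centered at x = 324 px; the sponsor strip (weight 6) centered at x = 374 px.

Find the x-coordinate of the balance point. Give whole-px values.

x ≈ 311

Total weight = 7 + 4 + 3 + 1 + 6 = 21.
x-moment: 7·178 + 4·280 + 3·532 + 1·324 + 6·374 = 6530; centroid 6530/21 ≈ 310.95.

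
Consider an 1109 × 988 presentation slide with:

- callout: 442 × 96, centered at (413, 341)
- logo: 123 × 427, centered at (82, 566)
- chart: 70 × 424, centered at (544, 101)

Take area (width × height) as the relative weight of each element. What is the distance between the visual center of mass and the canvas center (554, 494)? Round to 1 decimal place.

Areas → weights: callout 442·96 = 42432, logo 123·427 = 52521, chart 70·424 = 29680; Σw = 124633.
x-moment: 42432·413 + 52521·82 + 29680·544 = 37977058; centroid 37977058/124633 ≈ 304.71.
y-moment: 42432·341 + 52521·566 + 29680·101 = 47193878; centroid 47193878/124633 ≈ 378.66.
Offset from (554, 494): Δx ≈ -249.29, Δy ≈ -115.34; distance = √(Δx² + Δy²) ≈ 274.68.

≈ 274.7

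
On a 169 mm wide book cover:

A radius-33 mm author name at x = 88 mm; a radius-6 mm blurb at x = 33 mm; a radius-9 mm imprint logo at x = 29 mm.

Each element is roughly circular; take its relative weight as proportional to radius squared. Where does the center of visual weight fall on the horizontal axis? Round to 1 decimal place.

Weights ∝ r²: author name 33² = 1089, blurb 6² = 36, imprint logo 9² = 81; Σw = 1206.
Σw·x = 1089·88 + 36·33 + 81·29 = 99369, so x̄ = 99369/1206 ≈ 82.40.

x ≈ 82.4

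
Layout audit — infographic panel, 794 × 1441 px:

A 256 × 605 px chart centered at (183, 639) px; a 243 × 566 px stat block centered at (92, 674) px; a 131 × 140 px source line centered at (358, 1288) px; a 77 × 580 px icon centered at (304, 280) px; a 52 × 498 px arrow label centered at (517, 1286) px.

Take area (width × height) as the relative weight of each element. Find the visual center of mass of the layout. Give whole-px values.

(195, 685)

Taking area as weight: chart 256·605 = 154880, stat block 243·566 = 137538, source line 131·140 = 18340, icon 77·580 = 44660, arrow label 52·498 = 25896. Sum 381314.
x-moment: 154880·183 + 137538·92 + 18340·358 + 44660·304 + 25896·517 = 74527128; centroid 74527128/381314 ≈ 195.45.
y-moment: 154880·639 + 137538·674 + 18340·1288 + 44660·280 + 25896·1286 = 261097908; centroid 261097908/381314 ≈ 684.73.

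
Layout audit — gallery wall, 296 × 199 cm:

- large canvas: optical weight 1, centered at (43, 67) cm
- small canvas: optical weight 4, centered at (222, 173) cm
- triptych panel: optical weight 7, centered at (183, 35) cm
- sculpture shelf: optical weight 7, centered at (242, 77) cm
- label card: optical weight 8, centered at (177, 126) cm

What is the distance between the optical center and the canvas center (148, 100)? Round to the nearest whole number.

≈ 49 cm

Σw = 1 + 4 + 7 + 7 + 8 = 27.
Σw·x = 1·43 + 4·222 + 7·183 + 7·242 + 8·177 = 5322, so x̄ = 5322/27 ≈ 197.11.
Σw·y = 1·67 + 4·173 + 7·35 + 7·77 + 8·126 = 2551, so ȳ = 2551/27 ≈ 94.48.
Offset from (148, 100): Δx ≈ 49.11, Δy ≈ -5.52; distance = √(Δx² + Δy²) ≈ 49.42.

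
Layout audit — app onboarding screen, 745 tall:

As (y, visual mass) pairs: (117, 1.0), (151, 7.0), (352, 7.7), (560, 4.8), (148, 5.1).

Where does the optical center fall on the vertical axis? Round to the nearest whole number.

y ≈ 286

Σw = 1.0 + 7.0 + 7.7 + 4.8 + 5.1 = 25.6.
y-moment: 1.0·117 + 7.0·151 + 7.7·352 + 4.8·560 + 5.1·148 = 7327.2; centroid 7327.2/25.6 ≈ 286.22.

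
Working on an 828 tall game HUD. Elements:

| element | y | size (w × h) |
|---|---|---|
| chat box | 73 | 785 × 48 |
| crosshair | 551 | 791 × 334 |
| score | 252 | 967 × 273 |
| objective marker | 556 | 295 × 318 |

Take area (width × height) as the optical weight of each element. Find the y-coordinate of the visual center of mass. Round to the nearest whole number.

y ≈ 405

Areas → weights: chat box 785·48 = 37680, crosshair 791·334 = 264194, score 967·273 = 263991, objective marker 295·318 = 93810; Σw = 659675.
y: (37680·73 + 264194·551 + 263991·252 + 93810·556) / 659675 = 267005626 / 659675 ≈ 404.75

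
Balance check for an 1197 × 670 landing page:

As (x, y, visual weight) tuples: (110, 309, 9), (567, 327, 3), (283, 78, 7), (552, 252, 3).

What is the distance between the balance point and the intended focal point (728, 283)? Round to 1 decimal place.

≈ 443.5

Σw = 9 + 3 + 7 + 3 = 22.
Σw·x = 9·110 + 3·567 + 7·283 + 3·552 = 6328, so x̄ = 6328/22 ≈ 287.64.
Σw·y = 9·309 + 3·327 + 7·78 + 3·252 = 5064, so ȳ = 5064/22 ≈ 230.18.
Relative to (728, 283): Δ = (-440.36, -52.82); |Δ| = √(-440.36² + -52.82²) ≈ 443.52.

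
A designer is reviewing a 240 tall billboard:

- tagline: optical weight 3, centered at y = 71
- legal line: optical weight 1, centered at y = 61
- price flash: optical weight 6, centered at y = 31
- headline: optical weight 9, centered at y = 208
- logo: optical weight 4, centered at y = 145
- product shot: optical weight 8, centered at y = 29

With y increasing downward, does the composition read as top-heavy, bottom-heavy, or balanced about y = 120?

Σw = 3 + 1 + 6 + 9 + 4 + 8 = 31.
Σw·y = 3144; ȳ = 3144/31 ≈ 101.42.
Since 101.4 is above (smaller y than) 120, the composition reads top-heavy.

top-heavy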